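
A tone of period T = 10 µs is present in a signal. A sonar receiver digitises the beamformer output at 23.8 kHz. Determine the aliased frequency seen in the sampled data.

4.8 kHz

T = 10 µs → f = 1/T = 100 kHz.
100 kHz mod fs = 4.8 kHz.
4.8 kHz ≤ fs/2 = 11.9 kHz, appears at 4.8 kHz.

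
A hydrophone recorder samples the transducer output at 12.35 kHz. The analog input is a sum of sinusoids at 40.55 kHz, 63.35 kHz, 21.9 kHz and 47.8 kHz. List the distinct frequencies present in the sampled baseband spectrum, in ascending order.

fs/2 = 6.175 kHz.
40.55 kHz mod fs = 3.5 kHz.
3.5 kHz ≤ fs/2 = 6.175 kHz, appears at 3.5 kHz.
63.35 kHz mod fs = 1.6 kHz.
1.6 kHz ≤ fs/2 = 6.175 kHz, appears at 1.6 kHz.
21.9 kHz mod fs = 9.55 kHz.
9.55 kHz > fs/2 = 6.175 kHz, folds to fs − 9.55 kHz = 2.8 kHz.
47.8 kHz mod fs = 10.75 kHz.
10.75 kHz > fs/2 = 6.175 kHz, folds to fs − 10.75 kHz = 1.6 kHz.
Distinct values: {1.6 kHz, 2.8 kHz, 3.5 kHz}.

1.6 kHz, 2.8 kHz, 3.5 kHz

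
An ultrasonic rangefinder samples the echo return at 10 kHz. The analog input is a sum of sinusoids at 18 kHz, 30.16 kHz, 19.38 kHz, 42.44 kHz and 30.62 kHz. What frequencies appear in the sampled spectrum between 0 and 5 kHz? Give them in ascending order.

fs/2 = 5 kHz.
18 kHz mod fs = 8 kHz.
8 kHz > fs/2 = 5 kHz, folds to fs − 8 kHz = 2 kHz.
30.16 kHz mod fs = 0.16 kHz.
0.16 kHz ≤ fs/2 = 5 kHz, appears at 0.16 kHz.
19.38 kHz mod fs = 9.38 kHz.
9.38 kHz > fs/2 = 5 kHz, folds to fs − 9.38 kHz = 0.62 kHz.
42.44 kHz mod fs = 2.44 kHz.
2.44 kHz ≤ fs/2 = 5 kHz, appears at 2.44 kHz.
30.62 kHz mod fs = 0.62 kHz.
0.62 kHz ≤ fs/2 = 5 kHz, appears at 0.62 kHz.
Distinct values: {0.16 kHz, 0.62 kHz, 2 kHz, 2.44 kHz}.

0.16 kHz, 0.62 kHz, 2 kHz, 2.44 kHz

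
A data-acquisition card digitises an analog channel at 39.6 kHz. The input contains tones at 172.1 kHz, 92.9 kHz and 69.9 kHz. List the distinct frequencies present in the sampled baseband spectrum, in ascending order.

9.3 kHz, 13.7 kHz

fs/2 = 19.8 kHz.
172.1 kHz mod fs = 13.7 kHz.
13.7 kHz ≤ fs/2 = 19.8 kHz, appears at 13.7 kHz.
92.9 kHz mod fs = 13.7 kHz.
13.7 kHz ≤ fs/2 = 19.8 kHz, appears at 13.7 kHz.
69.9 kHz mod fs = 30.3 kHz.
30.3 kHz > fs/2 = 19.8 kHz, folds to fs − 30.3 kHz = 9.3 kHz.
Distinct values: {9.3 kHz, 13.7 kHz}.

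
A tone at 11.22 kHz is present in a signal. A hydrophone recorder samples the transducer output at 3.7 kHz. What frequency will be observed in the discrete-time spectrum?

11.22 kHz mod fs = 0.12 kHz.
0.12 kHz ≤ fs/2 = 1.85 kHz, appears at 0.12 kHz.

0.12 kHz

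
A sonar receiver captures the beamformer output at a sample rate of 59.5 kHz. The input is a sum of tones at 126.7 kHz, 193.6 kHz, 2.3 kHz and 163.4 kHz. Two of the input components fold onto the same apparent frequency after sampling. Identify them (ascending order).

163.4 kHz, 193.6 kHz

fs/2 = 29.75 kHz.
126.7 kHz mod fs = 7.7 kHz.
7.7 kHz ≤ fs/2 = 29.75 kHz, appears at 7.7 kHz.
193.6 kHz mod fs = 15.1 kHz.
15.1 kHz ≤ fs/2 = 29.75 kHz, appears at 15.1 kHz.
2.3 kHz ≤ fs/2 = 29.75 kHz, passes unchanged.
163.4 kHz mod fs = 44.4 kHz.
44.4 kHz > fs/2 = 29.75 kHz, folds to fs − 44.4 kHz = 15.1 kHz.
163.4 kHz and 193.6 kHz both map to 15.1 kHz.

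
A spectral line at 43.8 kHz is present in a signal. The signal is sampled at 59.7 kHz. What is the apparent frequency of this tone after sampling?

15.9 kHz

43.8 kHz > fs/2 = 29.85 kHz, folds to fs − 43.8 kHz = 15.9 kHz.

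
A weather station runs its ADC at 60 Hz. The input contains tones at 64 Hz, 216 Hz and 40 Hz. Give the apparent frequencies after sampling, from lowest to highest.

4 Hz, 20 Hz, 24 Hz

fs/2 = 30 Hz.
64 Hz mod fs = 4 Hz.
4 Hz ≤ fs/2 = 30 Hz, appears at 4 Hz.
216 Hz mod fs = 36 Hz.
36 Hz > fs/2 = 30 Hz, folds to fs − 36 Hz = 24 Hz.
40 Hz > fs/2 = 30 Hz, folds to fs − 40 Hz = 20 Hz.
Distinct values: {4 Hz, 20 Hz, 24 Hz}.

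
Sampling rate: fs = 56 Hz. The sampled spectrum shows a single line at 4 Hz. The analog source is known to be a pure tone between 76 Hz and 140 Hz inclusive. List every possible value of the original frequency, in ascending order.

108 Hz, 116 Hz

Frequencies that alias to 4 Hz are k·fs ± 4 Hz for integer k ≥ 0.
k=0: 4 Hz.
k=1: 52 Hz, 60 Hz.
k=2: 108 Hz, 116 Hz.
k=3: 164 Hz, 172 Hz.
Within [76 Hz, 140 Hz]: 108 Hz, 116 Hz.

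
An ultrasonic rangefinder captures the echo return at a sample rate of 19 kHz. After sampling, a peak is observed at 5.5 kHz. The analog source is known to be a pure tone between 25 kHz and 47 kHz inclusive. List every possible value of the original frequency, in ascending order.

32.5 kHz, 43.5 kHz

Frequencies that alias to 5.5 kHz are k·fs ± 5.5 kHz for integer k ≥ 0.
k=0: 5.5 kHz.
k=1: 13.5 kHz, 24.5 kHz.
k=2: 32.5 kHz, 43.5 kHz.
k=3: 51.5 kHz, 62.5 kHz.
Within [25 kHz, 47 kHz]: 32.5 kHz, 43.5 kHz.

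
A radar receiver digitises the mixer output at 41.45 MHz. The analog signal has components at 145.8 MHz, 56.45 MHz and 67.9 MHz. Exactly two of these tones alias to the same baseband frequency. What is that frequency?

fs/2 = 20.725 MHz.
145.8 MHz mod fs = 21.45 MHz.
21.45 MHz > fs/2 = 20.725 MHz, folds to fs − 21.45 MHz = 20 MHz.
56.45 MHz mod fs = 15 MHz.
15 MHz ≤ fs/2 = 20.725 MHz, appears at 15 MHz.
67.9 MHz mod fs = 26.45 MHz.
26.45 MHz > fs/2 = 20.725 MHz, folds to fs − 26.45 MHz = 15 MHz.
56.45 MHz and 67.9 MHz both map to 15 MHz.

15 MHz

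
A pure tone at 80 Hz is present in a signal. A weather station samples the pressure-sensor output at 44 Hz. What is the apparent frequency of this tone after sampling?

80 Hz mod fs = 36 Hz.
36 Hz > fs/2 = 22 Hz, folds to fs − 36 Hz = 8 Hz.

8 Hz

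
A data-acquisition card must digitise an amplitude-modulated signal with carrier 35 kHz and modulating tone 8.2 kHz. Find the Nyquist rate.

86.4 kHz

AM sidebands sit at fc ± fm = 26.8 kHz and 43.2 kHz.
Highest-frequency component: 43.2 kHz.
Nyquist rate = 2 × 43.2 kHz = 86.4 kHz.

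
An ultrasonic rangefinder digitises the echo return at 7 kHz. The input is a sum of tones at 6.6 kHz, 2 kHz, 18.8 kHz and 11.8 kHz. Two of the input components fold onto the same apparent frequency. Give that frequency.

2.2 kHz

fs/2 = 3.5 kHz.
6.6 kHz > fs/2 = 3.5 kHz, folds to fs − 6.6 kHz = 0.4 kHz.
2 kHz ≤ fs/2 = 3.5 kHz, passes unchanged.
18.8 kHz mod fs = 4.8 kHz.
4.8 kHz > fs/2 = 3.5 kHz, folds to fs − 4.8 kHz = 2.2 kHz.
11.8 kHz mod fs = 4.8 kHz.
4.8 kHz > fs/2 = 3.5 kHz, folds to fs − 4.8 kHz = 2.2 kHz.
11.8 kHz and 18.8 kHz both map to 2.2 kHz.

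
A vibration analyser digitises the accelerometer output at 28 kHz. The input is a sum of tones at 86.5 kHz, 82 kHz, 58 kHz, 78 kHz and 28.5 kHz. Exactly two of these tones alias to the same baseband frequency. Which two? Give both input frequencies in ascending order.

fs/2 = 14 kHz.
86.5 kHz mod fs = 2.5 kHz.
2.5 kHz ≤ fs/2 = 14 kHz, appears at 2.5 kHz.
82 kHz mod fs = 26 kHz.
26 kHz > fs/2 = 14 kHz, folds to fs − 26 kHz = 2 kHz.
58 kHz mod fs = 2 kHz.
2 kHz ≤ fs/2 = 14 kHz, appears at 2 kHz.
78 kHz mod fs = 22 kHz.
22 kHz > fs/2 = 14 kHz, folds to fs − 22 kHz = 6 kHz.
28.5 kHz mod fs = 0.5 kHz.
0.5 kHz ≤ fs/2 = 14 kHz, appears at 0.5 kHz.
58 kHz and 82 kHz both map to 2 kHz.

58 kHz, 82 kHz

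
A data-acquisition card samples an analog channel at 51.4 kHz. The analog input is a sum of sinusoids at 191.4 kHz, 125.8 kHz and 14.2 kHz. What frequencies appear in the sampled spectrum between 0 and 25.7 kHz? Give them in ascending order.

14.2 kHz, 23 kHz

fs/2 = 25.7 kHz.
191.4 kHz mod fs = 37.2 kHz.
37.2 kHz > fs/2 = 25.7 kHz, folds to fs − 37.2 kHz = 14.2 kHz.
125.8 kHz mod fs = 23 kHz.
23 kHz ≤ fs/2 = 25.7 kHz, appears at 23 kHz.
14.2 kHz ≤ fs/2 = 25.7 kHz, passes unchanged.
Distinct values: {14.2 kHz, 23 kHz}.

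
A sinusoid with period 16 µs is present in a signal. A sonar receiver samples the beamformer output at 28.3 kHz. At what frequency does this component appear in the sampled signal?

T = 16 µs → f = 1/T = 62.5 kHz.
62.5 kHz mod fs = 5.9 kHz.
5.9 kHz ≤ fs/2 = 14.15 kHz, appears at 5.9 kHz.

5.9 kHz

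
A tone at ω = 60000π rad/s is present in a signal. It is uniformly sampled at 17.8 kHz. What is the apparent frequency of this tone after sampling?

ω = 60000π rad/s → f = ω/(2π) = 30000 Hz = 30 kHz.
30 kHz mod fs = 12.2 kHz.
12.2 kHz > fs/2 = 8.9 kHz, folds to fs − 12.2 kHz = 5.6 kHz.

5.6 kHz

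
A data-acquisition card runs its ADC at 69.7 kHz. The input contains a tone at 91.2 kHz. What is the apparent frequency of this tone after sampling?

91.2 kHz mod fs = 21.5 kHz.
21.5 kHz ≤ fs/2 = 34.85 kHz, appears at 21.5 kHz.

21.5 kHz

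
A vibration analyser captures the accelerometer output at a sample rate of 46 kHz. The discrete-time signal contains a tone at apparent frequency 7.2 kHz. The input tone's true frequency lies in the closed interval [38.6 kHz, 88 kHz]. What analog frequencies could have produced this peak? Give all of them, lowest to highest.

Frequencies that alias to 7.2 kHz are k·fs ± 7.2 kHz for integer k ≥ 0.
k=0: 7.2 kHz.
k=1: 38.8 kHz, 53.2 kHz.
k=2: 84.8 kHz, 99.2 kHz.
k=3: 130.8 kHz, 145.2 kHz.
Within [38.6 kHz, 88 kHz]: 38.8 kHz, 53.2 kHz, 84.8 kHz.

38.8 kHz, 53.2 kHz, 84.8 kHz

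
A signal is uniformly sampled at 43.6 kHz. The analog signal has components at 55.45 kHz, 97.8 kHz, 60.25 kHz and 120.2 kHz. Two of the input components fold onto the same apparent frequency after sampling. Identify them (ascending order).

fs/2 = 21.8 kHz.
55.45 kHz mod fs = 11.85 kHz.
11.85 kHz ≤ fs/2 = 21.8 kHz, appears at 11.85 kHz.
97.8 kHz mod fs = 10.6 kHz.
10.6 kHz ≤ fs/2 = 21.8 kHz, appears at 10.6 kHz.
60.25 kHz mod fs = 16.65 kHz.
16.65 kHz ≤ fs/2 = 21.8 kHz, appears at 16.65 kHz.
120.2 kHz mod fs = 33 kHz.
33 kHz > fs/2 = 21.8 kHz, folds to fs − 33 kHz = 10.6 kHz.
97.8 kHz and 120.2 kHz both map to 10.6 kHz.

97.8 kHz, 120.2 kHz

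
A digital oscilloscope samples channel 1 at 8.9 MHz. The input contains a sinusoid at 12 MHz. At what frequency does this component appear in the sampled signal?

12 MHz mod fs = 3.1 MHz.
3.1 MHz ≤ fs/2 = 4.45 MHz, appears at 3.1 MHz.

3.1 MHz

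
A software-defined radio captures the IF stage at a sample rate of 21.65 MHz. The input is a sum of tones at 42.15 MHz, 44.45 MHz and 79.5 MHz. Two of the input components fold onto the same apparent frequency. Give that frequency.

fs/2 = 10.825 MHz.
42.15 MHz mod fs = 20.5 MHz.
20.5 MHz > fs/2 = 10.825 MHz, folds to fs − 20.5 MHz = 1.15 MHz.
44.45 MHz mod fs = 1.15 MHz.
1.15 MHz ≤ fs/2 = 10.825 MHz, appears at 1.15 MHz.
79.5 MHz mod fs = 14.55 MHz.
14.55 MHz > fs/2 = 10.825 MHz, folds to fs − 14.55 MHz = 7.1 MHz.
42.15 MHz and 44.45 MHz both map to 1.15 MHz.

1.15 MHz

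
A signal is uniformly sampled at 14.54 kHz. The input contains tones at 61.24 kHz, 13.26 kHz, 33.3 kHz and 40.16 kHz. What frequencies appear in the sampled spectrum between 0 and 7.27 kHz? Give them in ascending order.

fs/2 = 7.27 kHz.
61.24 kHz mod fs = 3.08 kHz.
3.08 kHz ≤ fs/2 = 7.27 kHz, appears at 3.08 kHz.
13.26 kHz > fs/2 = 7.27 kHz, folds to fs − 13.26 kHz = 1.28 kHz.
33.3 kHz mod fs = 4.22 kHz.
4.22 kHz ≤ fs/2 = 7.27 kHz, appears at 4.22 kHz.
40.16 kHz mod fs = 11.08 kHz.
11.08 kHz > fs/2 = 7.27 kHz, folds to fs − 11.08 kHz = 3.46 kHz.
Distinct values: {1.28 kHz, 3.08 kHz, 3.46 kHz, 4.22 kHz}.

1.28 kHz, 3.08 kHz, 3.46 kHz, 4.22 kHz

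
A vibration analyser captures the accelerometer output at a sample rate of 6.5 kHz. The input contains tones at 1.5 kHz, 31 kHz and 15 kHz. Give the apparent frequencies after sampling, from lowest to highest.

fs/2 = 3.25 kHz.
1.5 kHz ≤ fs/2 = 3.25 kHz, passes unchanged.
31 kHz mod fs = 5 kHz.
5 kHz > fs/2 = 3.25 kHz, folds to fs − 5 kHz = 1.5 kHz.
15 kHz mod fs = 2 kHz.
2 kHz ≤ fs/2 = 3.25 kHz, appears at 2 kHz.
Distinct values: {1.5 kHz, 2 kHz}.

1.5 kHz, 2 kHz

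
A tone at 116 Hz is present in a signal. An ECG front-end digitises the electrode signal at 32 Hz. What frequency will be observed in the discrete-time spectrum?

116 Hz mod fs = 20 Hz.
20 Hz > fs/2 = 16 Hz, folds to fs − 20 Hz = 12 Hz.

12 Hz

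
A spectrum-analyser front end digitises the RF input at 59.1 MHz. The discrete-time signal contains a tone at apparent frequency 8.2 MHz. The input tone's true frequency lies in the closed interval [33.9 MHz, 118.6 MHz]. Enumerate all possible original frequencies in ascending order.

Frequencies that alias to 8.2 MHz are k·fs ± 8.2 MHz for integer k ≥ 0.
k=0: 8.2 MHz.
k=1: 50.9 MHz, 67.3 MHz.
k=2: 110 MHz, 126.4 MHz.
k=3: 169.1 MHz, 185.5 MHz.
Within [33.9 MHz, 118.6 MHz]: 50.9 MHz, 67.3 MHz, 110 MHz.

50.9 MHz, 67.3 MHz, 110 MHz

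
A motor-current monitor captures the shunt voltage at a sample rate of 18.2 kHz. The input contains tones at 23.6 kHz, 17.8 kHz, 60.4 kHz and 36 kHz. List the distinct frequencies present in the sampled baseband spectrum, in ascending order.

0.4 kHz, 5.4 kHz, 5.8 kHz

fs/2 = 9.1 kHz.
23.6 kHz mod fs = 5.4 kHz.
5.4 kHz ≤ fs/2 = 9.1 kHz, appears at 5.4 kHz.
17.8 kHz > fs/2 = 9.1 kHz, folds to fs − 17.8 kHz = 0.4 kHz.
60.4 kHz mod fs = 5.8 kHz.
5.8 kHz ≤ fs/2 = 9.1 kHz, appears at 5.8 kHz.
36 kHz mod fs = 17.8 kHz.
17.8 kHz > fs/2 = 9.1 kHz, folds to fs − 17.8 kHz = 0.4 kHz.
Distinct values: {0.4 kHz, 5.4 kHz, 5.8 kHz}.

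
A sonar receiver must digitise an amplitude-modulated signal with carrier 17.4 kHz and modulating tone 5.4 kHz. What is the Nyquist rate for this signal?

AM sidebands sit at fc ± fm = 12 kHz and 22.8 kHz.
Highest-frequency component: 22.8 kHz.
Nyquist rate = 2 × 22.8 kHz = 45.6 kHz.

45.6 kHz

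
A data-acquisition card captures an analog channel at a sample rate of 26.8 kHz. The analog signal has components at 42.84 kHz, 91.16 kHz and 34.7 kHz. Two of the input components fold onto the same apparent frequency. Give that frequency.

fs/2 = 13.4 kHz.
42.84 kHz mod fs = 16.04 kHz.
16.04 kHz > fs/2 = 13.4 kHz, folds to fs − 16.04 kHz = 10.76 kHz.
91.16 kHz mod fs = 10.76 kHz.
10.76 kHz ≤ fs/2 = 13.4 kHz, appears at 10.76 kHz.
34.7 kHz mod fs = 7.9 kHz.
7.9 kHz ≤ fs/2 = 13.4 kHz, appears at 7.9 kHz.
42.84 kHz and 91.16 kHz both map to 10.76 kHz.

10.76 kHz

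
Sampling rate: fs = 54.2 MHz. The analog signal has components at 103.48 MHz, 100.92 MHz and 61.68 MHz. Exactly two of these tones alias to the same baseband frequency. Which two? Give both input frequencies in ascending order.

61.68 MHz, 100.92 MHz

fs/2 = 27.1 MHz.
103.48 MHz mod fs = 49.28 MHz.
49.28 MHz > fs/2 = 27.1 MHz, folds to fs − 49.28 MHz = 4.92 MHz.
100.92 MHz mod fs = 46.72 MHz.
46.72 MHz > fs/2 = 27.1 MHz, folds to fs − 46.72 MHz = 7.48 MHz.
61.68 MHz mod fs = 7.48 MHz.
7.48 MHz ≤ fs/2 = 27.1 MHz, appears at 7.48 MHz.
61.68 MHz and 100.92 MHz both map to 7.48 MHz.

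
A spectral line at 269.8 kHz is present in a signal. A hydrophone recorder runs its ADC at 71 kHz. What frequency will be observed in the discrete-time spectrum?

14.2 kHz

269.8 kHz mod fs = 56.8 kHz.
56.8 kHz > fs/2 = 35.5 kHz, folds to fs − 56.8 kHz = 14.2 kHz.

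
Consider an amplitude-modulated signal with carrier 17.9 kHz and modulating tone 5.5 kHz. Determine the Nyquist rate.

46.8 kHz

AM sidebands sit at fc ± fm = 12.4 kHz and 23.4 kHz.
Highest-frequency component: 23.4 kHz.
Nyquist rate = 2 × 23.4 kHz = 46.8 kHz.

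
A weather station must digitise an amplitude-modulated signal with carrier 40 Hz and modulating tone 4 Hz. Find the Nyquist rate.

AM sidebands sit at fc ± fm = 36 Hz and 44 Hz.
Highest-frequency component: 44 Hz.
Nyquist rate = 2 × 44 Hz = 88 Hz.

88 Hz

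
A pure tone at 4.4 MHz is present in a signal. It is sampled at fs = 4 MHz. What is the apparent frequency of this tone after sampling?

0.4 MHz

4.4 MHz mod fs = 0.4 MHz.
0.4 MHz ≤ fs/2 = 2 MHz, appears at 0.4 MHz.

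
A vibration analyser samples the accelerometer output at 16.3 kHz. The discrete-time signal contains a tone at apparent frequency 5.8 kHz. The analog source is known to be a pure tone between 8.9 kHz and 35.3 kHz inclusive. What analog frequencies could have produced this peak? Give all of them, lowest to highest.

Frequencies that alias to 5.8 kHz are k·fs ± 5.8 kHz for integer k ≥ 0.
k=0: 5.8 kHz.
k=1: 10.5 kHz, 22.1 kHz.
k=2: 26.8 kHz, 38.4 kHz.
k=3: 43.1 kHz, 54.7 kHz.
Within [8.9 kHz, 35.3 kHz]: 10.5 kHz, 22.1 kHz, 26.8 kHz.

10.5 kHz, 22.1 kHz, 26.8 kHz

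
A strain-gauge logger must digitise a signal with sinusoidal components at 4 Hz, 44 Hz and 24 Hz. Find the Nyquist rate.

88 Hz

Highest-frequency component: 44 Hz.
Nyquist rate = 2 × 44 Hz = 88 Hz.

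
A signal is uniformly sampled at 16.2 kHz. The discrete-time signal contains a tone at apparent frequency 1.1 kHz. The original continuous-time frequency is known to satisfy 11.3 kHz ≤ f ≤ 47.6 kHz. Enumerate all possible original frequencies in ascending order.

Frequencies that alias to 1.1 kHz are k·fs ± 1.1 kHz for integer k ≥ 0.
k=0: 1.1 kHz.
k=1: 15.1 kHz, 17.3 kHz.
k=2: 31.3 kHz, 33.5 kHz.
k=3: 47.5 kHz, 49.7 kHz.
k=4: 63.7 kHz, 65.9 kHz.
Within [11.3 kHz, 47.6 kHz]: 15.1 kHz, 17.3 kHz, 31.3 kHz, 33.5 kHz, 47.5 kHz.

15.1 kHz, 17.3 kHz, 31.3 kHz, 33.5 kHz, 47.5 kHz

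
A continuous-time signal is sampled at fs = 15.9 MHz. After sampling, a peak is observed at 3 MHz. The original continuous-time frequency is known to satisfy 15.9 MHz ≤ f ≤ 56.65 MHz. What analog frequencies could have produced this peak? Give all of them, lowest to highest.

Frequencies that alias to 3 MHz are k·fs ± 3 MHz for integer k ≥ 0.
k=0: 3 MHz.
k=1: 12.9 MHz, 18.9 MHz.
k=2: 28.8 MHz, 34.8 MHz.
k=3: 44.7 MHz, 50.7 MHz.
k=4: 60.6 MHz, 66.6 MHz.
Within [15.9 MHz, 56.65 MHz]: 18.9 MHz, 28.8 MHz, 34.8 MHz, 44.7 MHz, 50.7 MHz.

18.9 MHz, 28.8 MHz, 34.8 MHz, 44.7 MHz, 50.7 MHz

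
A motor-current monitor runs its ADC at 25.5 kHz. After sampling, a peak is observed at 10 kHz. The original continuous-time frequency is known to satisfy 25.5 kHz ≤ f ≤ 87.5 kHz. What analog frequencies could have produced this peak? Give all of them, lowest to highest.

Frequencies that alias to 10 kHz are k·fs ± 10 kHz for integer k ≥ 0.
k=0: 10 kHz.
k=1: 15.5 kHz, 35.5 kHz.
k=2: 41 kHz, 61 kHz.
k=3: 66.5 kHz, 86.5 kHz.
k=4: 92 kHz, 112 kHz.
Within [25.5 kHz, 87.5 kHz]: 35.5 kHz, 41 kHz, 61 kHz, 66.5 kHz, 86.5 kHz.

35.5 kHz, 41 kHz, 61 kHz, 66.5 kHz, 86.5 kHz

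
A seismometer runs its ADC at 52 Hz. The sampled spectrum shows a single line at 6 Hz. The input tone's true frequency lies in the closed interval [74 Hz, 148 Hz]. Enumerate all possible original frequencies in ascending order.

Frequencies that alias to 6 Hz are k·fs ± 6 Hz for integer k ≥ 0.
k=0: 6 Hz.
k=1: 46 Hz, 58 Hz.
k=2: 98 Hz, 110 Hz.
k=3: 150 Hz, 162 Hz.
Within [74 Hz, 148 Hz]: 98 Hz, 110 Hz.

98 Hz, 110 Hz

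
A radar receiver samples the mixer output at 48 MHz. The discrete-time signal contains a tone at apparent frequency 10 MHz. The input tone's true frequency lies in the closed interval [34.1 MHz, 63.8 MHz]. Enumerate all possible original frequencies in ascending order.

Frequencies that alias to 10 MHz are k·fs ± 10 MHz for integer k ≥ 0.
k=0: 10 MHz.
k=1: 38 MHz, 58 MHz.
k=2: 86 MHz, 106 MHz.
Within [34.1 MHz, 63.8 MHz]: 38 MHz, 58 MHz.

38 MHz, 58 MHz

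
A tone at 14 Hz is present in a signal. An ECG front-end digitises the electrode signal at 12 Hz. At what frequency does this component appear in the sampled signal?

14 Hz mod fs = 2 Hz.
2 Hz ≤ fs/2 = 6 Hz, appears at 2 Hz.

2 Hz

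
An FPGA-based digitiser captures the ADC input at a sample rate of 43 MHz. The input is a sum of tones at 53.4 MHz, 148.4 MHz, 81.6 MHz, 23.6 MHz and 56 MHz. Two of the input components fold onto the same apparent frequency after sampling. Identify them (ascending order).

fs/2 = 21.5 MHz.
53.4 MHz mod fs = 10.4 MHz.
10.4 MHz ≤ fs/2 = 21.5 MHz, appears at 10.4 MHz.
148.4 MHz mod fs = 19.4 MHz.
19.4 MHz ≤ fs/2 = 21.5 MHz, appears at 19.4 MHz.
81.6 MHz mod fs = 38.6 MHz.
38.6 MHz > fs/2 = 21.5 MHz, folds to fs − 38.6 MHz = 4.4 MHz.
23.6 MHz > fs/2 = 21.5 MHz, folds to fs − 23.6 MHz = 19.4 MHz.
56 MHz mod fs = 13 MHz.
13 MHz ≤ fs/2 = 21.5 MHz, appears at 13 MHz.
23.6 MHz and 148.4 MHz both map to 19.4 MHz.

23.6 MHz, 148.4 MHz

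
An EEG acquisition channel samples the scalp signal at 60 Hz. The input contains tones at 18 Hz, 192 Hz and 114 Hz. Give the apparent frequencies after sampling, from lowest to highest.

fs/2 = 30 Hz.
18 Hz ≤ fs/2 = 30 Hz, passes unchanged.
192 Hz mod fs = 12 Hz.
12 Hz ≤ fs/2 = 30 Hz, appears at 12 Hz.
114 Hz mod fs = 54 Hz.
54 Hz > fs/2 = 30 Hz, folds to fs − 54 Hz = 6 Hz.
Distinct values: {6 Hz, 12 Hz, 18 Hz}.

6 Hz, 12 Hz, 18 Hz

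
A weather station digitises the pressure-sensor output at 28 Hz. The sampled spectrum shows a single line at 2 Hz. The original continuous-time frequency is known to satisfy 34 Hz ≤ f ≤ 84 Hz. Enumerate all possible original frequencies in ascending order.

54 Hz, 58 Hz, 82 Hz

Frequencies that alias to 2 Hz are k·fs ± 2 Hz for integer k ≥ 0.
k=0: 2 Hz.
k=1: 26 Hz, 30 Hz.
k=2: 54 Hz, 58 Hz.
k=3: 82 Hz, 86 Hz.
k=4: 110 Hz, 114 Hz.
Within [34 Hz, 84 Hz]: 54 Hz, 58 Hz, 82 Hz.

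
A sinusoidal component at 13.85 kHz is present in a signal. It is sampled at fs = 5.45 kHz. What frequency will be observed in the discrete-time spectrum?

2.5 kHz

13.85 kHz mod fs = 2.95 kHz.
2.95 kHz > fs/2 = 2.725 kHz, folds to fs − 2.95 kHz = 2.5 kHz.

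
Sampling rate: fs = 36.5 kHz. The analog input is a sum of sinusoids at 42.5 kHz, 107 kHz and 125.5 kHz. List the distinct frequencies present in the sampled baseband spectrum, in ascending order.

fs/2 = 18.25 kHz.
42.5 kHz mod fs = 6 kHz.
6 kHz ≤ fs/2 = 18.25 kHz, appears at 6 kHz.
107 kHz mod fs = 34 kHz.
34 kHz > fs/2 = 18.25 kHz, folds to fs − 34 kHz = 2.5 kHz.
125.5 kHz mod fs = 16 kHz.
16 kHz ≤ fs/2 = 18.25 kHz, appears at 16 kHz.
Distinct values: {2.5 kHz, 6 kHz, 16 kHz}.

2.5 kHz, 6 kHz, 16 kHz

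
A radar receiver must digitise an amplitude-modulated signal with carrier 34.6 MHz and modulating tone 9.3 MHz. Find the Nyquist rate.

87.8 MHz

AM sidebands sit at fc ± fm = 25.3 MHz and 43.9 MHz.
Highest-frequency component: 43.9 MHz.
Nyquist rate = 2 × 43.9 MHz = 87.8 MHz.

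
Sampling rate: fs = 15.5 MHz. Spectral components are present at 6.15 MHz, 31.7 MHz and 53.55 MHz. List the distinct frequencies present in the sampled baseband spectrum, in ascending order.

fs/2 = 7.75 MHz.
6.15 MHz ≤ fs/2 = 7.75 MHz, passes unchanged.
31.7 MHz mod fs = 0.7 MHz.
0.7 MHz ≤ fs/2 = 7.75 MHz, appears at 0.7 MHz.
53.55 MHz mod fs = 7.05 MHz.
7.05 MHz ≤ fs/2 = 7.75 MHz, appears at 7.05 MHz.
Distinct values: {0.7 MHz, 6.15 MHz, 7.05 MHz}.

0.7 MHz, 6.15 MHz, 7.05 MHz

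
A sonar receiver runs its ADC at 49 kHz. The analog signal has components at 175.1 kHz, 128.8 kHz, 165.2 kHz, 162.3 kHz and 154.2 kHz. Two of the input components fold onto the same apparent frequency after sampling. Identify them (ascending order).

fs/2 = 24.5 kHz.
175.1 kHz mod fs = 28.1 kHz.
28.1 kHz > fs/2 = 24.5 kHz, folds to fs − 28.1 kHz = 20.9 kHz.
128.8 kHz mod fs = 30.8 kHz.
30.8 kHz > fs/2 = 24.5 kHz, folds to fs − 30.8 kHz = 18.2 kHz.
165.2 kHz mod fs = 18.2 kHz.
18.2 kHz ≤ fs/2 = 24.5 kHz, appears at 18.2 kHz.
162.3 kHz mod fs = 15.3 kHz.
15.3 kHz ≤ fs/2 = 24.5 kHz, appears at 15.3 kHz.
154.2 kHz mod fs = 7.2 kHz.
7.2 kHz ≤ fs/2 = 24.5 kHz, appears at 7.2 kHz.
128.8 kHz and 165.2 kHz both map to 18.2 kHz.

128.8 kHz, 165.2 kHz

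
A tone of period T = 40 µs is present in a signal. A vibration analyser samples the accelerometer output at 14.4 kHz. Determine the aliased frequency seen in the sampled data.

T = 40 µs → f = 1/T = 25 kHz.
25 kHz mod fs = 10.6 kHz.
10.6 kHz > fs/2 = 7.2 kHz, folds to fs − 10.6 kHz = 3.8 kHz.

3.8 kHz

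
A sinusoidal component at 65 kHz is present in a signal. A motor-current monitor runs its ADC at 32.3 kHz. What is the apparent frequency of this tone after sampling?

65 kHz mod fs = 0.4 kHz.
0.4 kHz ≤ fs/2 = 16.15 kHz, appears at 0.4 kHz.

0.4 kHz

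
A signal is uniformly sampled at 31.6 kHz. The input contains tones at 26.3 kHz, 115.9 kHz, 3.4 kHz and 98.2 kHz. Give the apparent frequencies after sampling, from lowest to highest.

3.4 kHz, 5.3 kHz, 10.5 kHz

fs/2 = 15.8 kHz.
26.3 kHz > fs/2 = 15.8 kHz, folds to fs − 26.3 kHz = 5.3 kHz.
115.9 kHz mod fs = 21.1 kHz.
21.1 kHz > fs/2 = 15.8 kHz, folds to fs − 21.1 kHz = 10.5 kHz.
3.4 kHz ≤ fs/2 = 15.8 kHz, passes unchanged.
98.2 kHz mod fs = 3.4 kHz.
3.4 kHz ≤ fs/2 = 15.8 kHz, appears at 3.4 kHz.
Distinct values: {3.4 kHz, 5.3 kHz, 10.5 kHz}.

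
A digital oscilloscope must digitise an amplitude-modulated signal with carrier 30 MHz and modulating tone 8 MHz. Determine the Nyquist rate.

76 MHz

AM sidebands sit at fc ± fm = 22 MHz and 38 MHz.
Highest-frequency component: 38 MHz.
Nyquist rate = 2 × 38 MHz = 76 MHz.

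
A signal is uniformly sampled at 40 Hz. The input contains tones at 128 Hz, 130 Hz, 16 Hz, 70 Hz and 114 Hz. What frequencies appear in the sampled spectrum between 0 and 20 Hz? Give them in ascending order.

fs/2 = 20 Hz.
128 Hz mod fs = 8 Hz.
8 Hz ≤ fs/2 = 20 Hz, appears at 8 Hz.
130 Hz mod fs = 10 Hz.
10 Hz ≤ fs/2 = 20 Hz, appears at 10 Hz.
16 Hz ≤ fs/2 = 20 Hz, passes unchanged.
70 Hz mod fs = 30 Hz.
30 Hz > fs/2 = 20 Hz, folds to fs − 30 Hz = 10 Hz.
114 Hz mod fs = 34 Hz.
34 Hz > fs/2 = 20 Hz, folds to fs − 34 Hz = 6 Hz.
Distinct values: {6 Hz, 8 Hz, 10 Hz, 16 Hz}.

6 Hz, 8 Hz, 10 Hz, 16 Hz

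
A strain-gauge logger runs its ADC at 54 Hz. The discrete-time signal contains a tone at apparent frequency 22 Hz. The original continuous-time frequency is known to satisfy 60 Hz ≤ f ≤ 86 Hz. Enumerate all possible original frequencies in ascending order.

76 Hz, 86 Hz

Frequencies that alias to 22 Hz are k·fs ± 22 Hz for integer k ≥ 0.
k=0: 22 Hz.
k=1: 32 Hz, 76 Hz.
k=2: 86 Hz, 130 Hz.
k=3: 140 Hz, 184 Hz.
Within [60 Hz, 86 Hz]: 76 Hz, 86 Hz.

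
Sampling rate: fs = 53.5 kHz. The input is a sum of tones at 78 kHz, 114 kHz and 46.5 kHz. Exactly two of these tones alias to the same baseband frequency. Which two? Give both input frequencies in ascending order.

fs/2 = 26.75 kHz.
78 kHz mod fs = 24.5 kHz.
24.5 kHz ≤ fs/2 = 26.75 kHz, appears at 24.5 kHz.
114 kHz mod fs = 7 kHz.
7 kHz ≤ fs/2 = 26.75 kHz, appears at 7 kHz.
46.5 kHz > fs/2 = 26.75 kHz, folds to fs − 46.5 kHz = 7 kHz.
46.5 kHz and 114 kHz both map to 7 kHz.

46.5 kHz, 114 kHz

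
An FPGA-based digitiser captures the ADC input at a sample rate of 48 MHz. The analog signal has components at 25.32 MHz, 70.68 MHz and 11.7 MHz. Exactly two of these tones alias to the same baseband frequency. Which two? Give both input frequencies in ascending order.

25.32 MHz, 70.68 MHz

fs/2 = 24 MHz.
25.32 MHz > fs/2 = 24 MHz, folds to fs − 25.32 MHz = 22.68 MHz.
70.68 MHz mod fs = 22.68 MHz.
22.68 MHz ≤ fs/2 = 24 MHz, appears at 22.68 MHz.
11.7 MHz ≤ fs/2 = 24 MHz, passes unchanged.
25.32 MHz and 70.68 MHz both map to 22.68 MHz.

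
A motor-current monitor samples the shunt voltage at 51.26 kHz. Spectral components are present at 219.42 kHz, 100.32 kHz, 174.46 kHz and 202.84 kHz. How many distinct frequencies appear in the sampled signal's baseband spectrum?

3

fs/2 = 25.63 kHz.
219.42 kHz mod fs = 14.38 kHz.
14.38 kHz ≤ fs/2 = 25.63 kHz, appears at 14.38 kHz.
100.32 kHz mod fs = 49.06 kHz.
49.06 kHz > fs/2 = 25.63 kHz, folds to fs − 49.06 kHz = 2.2 kHz.
174.46 kHz mod fs = 20.68 kHz.
20.68 kHz ≤ fs/2 = 25.63 kHz, appears at 20.68 kHz.
202.84 kHz mod fs = 49.06 kHz.
49.06 kHz > fs/2 = 25.63 kHz, folds to fs − 49.06 kHz = 2.2 kHz.
Distinct values: {2.2 kHz, 14.38 kHz, 20.68 kHz} → 3.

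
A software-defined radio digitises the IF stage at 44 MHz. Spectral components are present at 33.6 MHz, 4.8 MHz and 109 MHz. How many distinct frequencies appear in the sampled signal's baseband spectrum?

3

fs/2 = 22 MHz.
33.6 MHz > fs/2 = 22 MHz, folds to fs − 33.6 MHz = 10.4 MHz.
4.8 MHz ≤ fs/2 = 22 MHz, passes unchanged.
109 MHz mod fs = 21 MHz.
21 MHz ≤ fs/2 = 22 MHz, appears at 21 MHz.
Distinct values: {4.8 MHz, 10.4 MHz, 21 MHz} → 3.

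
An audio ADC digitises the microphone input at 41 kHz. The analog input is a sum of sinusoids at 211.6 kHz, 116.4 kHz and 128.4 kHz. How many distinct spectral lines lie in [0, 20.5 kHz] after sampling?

2

fs/2 = 20.5 kHz.
211.6 kHz mod fs = 6.6 kHz.
6.6 kHz ≤ fs/2 = 20.5 kHz, appears at 6.6 kHz.
116.4 kHz mod fs = 34.4 kHz.
34.4 kHz > fs/2 = 20.5 kHz, folds to fs − 34.4 kHz = 6.6 kHz.
128.4 kHz mod fs = 5.4 kHz.
5.4 kHz ≤ fs/2 = 20.5 kHz, appears at 5.4 kHz.
Distinct values: {5.4 kHz, 6.6 kHz} → 2.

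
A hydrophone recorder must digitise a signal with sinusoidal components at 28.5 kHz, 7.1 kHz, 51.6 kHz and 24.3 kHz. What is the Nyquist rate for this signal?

Highest-frequency component: 51.6 kHz.
Nyquist rate = 2 × 51.6 kHz = 103.2 kHz.

103.2 kHz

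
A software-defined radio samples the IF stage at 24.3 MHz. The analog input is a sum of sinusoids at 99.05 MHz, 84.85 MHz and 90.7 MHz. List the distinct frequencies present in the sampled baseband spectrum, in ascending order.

fs/2 = 12.15 MHz.
99.05 MHz mod fs = 1.85 MHz.
1.85 MHz ≤ fs/2 = 12.15 MHz, appears at 1.85 MHz.
84.85 MHz mod fs = 11.95 MHz.
11.95 MHz ≤ fs/2 = 12.15 MHz, appears at 11.95 MHz.
90.7 MHz mod fs = 17.8 MHz.
17.8 MHz > fs/2 = 12.15 MHz, folds to fs − 17.8 MHz = 6.5 MHz.
Distinct values: {1.85 MHz, 6.5 MHz, 11.95 MHz}.

1.85 MHz, 6.5 MHz, 11.95 MHz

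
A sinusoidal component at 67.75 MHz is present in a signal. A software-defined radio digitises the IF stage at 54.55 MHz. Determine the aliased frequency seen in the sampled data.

13.2 MHz

67.75 MHz mod fs = 13.2 MHz.
13.2 MHz ≤ fs/2 = 27.275 MHz, appears at 13.2 MHz.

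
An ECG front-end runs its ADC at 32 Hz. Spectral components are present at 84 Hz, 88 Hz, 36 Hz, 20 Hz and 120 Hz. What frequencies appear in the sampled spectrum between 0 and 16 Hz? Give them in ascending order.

4 Hz, 8 Hz, 12 Hz

fs/2 = 16 Hz.
84 Hz mod fs = 20 Hz.
20 Hz > fs/2 = 16 Hz, folds to fs − 20 Hz = 12 Hz.
88 Hz mod fs = 24 Hz.
24 Hz > fs/2 = 16 Hz, folds to fs − 24 Hz = 8 Hz.
36 Hz mod fs = 4 Hz.
4 Hz ≤ fs/2 = 16 Hz, appears at 4 Hz.
20 Hz > fs/2 = 16 Hz, folds to fs − 20 Hz = 12 Hz.
120 Hz mod fs = 24 Hz.
24 Hz > fs/2 = 16 Hz, folds to fs − 24 Hz = 8 Hz.
Distinct values: {4 Hz, 8 Hz, 12 Hz}.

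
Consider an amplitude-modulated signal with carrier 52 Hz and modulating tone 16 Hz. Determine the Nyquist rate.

136 Hz

AM sidebands sit at fc ± fm = 36 Hz and 68 Hz.
Highest-frequency component: 68 Hz.
Nyquist rate = 2 × 68 Hz = 136 Hz.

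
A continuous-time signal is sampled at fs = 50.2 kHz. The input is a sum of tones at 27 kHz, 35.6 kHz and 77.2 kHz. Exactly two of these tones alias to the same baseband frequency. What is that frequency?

fs/2 = 25.1 kHz.
27 kHz > fs/2 = 25.1 kHz, folds to fs − 27 kHz = 23.2 kHz.
35.6 kHz > fs/2 = 25.1 kHz, folds to fs − 35.6 kHz = 14.6 kHz.
77.2 kHz mod fs = 27 kHz.
27 kHz > fs/2 = 25.1 kHz, folds to fs − 27 kHz = 23.2 kHz.
27 kHz and 77.2 kHz both map to 23.2 kHz.

23.2 kHz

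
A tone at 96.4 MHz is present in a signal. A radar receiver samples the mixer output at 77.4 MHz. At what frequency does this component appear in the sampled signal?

96.4 MHz mod fs = 19 MHz.
19 MHz ≤ fs/2 = 38.7 MHz, appears at 19 MHz.

19 MHz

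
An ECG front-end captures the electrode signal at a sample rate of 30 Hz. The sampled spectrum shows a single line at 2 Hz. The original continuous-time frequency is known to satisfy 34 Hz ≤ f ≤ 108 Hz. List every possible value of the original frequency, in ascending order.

Frequencies that alias to 2 Hz are k·fs ± 2 Hz for integer k ≥ 0.
k=0: 2 Hz.
k=1: 28 Hz, 32 Hz.
k=2: 58 Hz, 62 Hz.
k=3: 88 Hz, 92 Hz.
k=4: 118 Hz, 122 Hz.
Within [34 Hz, 108 Hz]: 58 Hz, 62 Hz, 88 Hz, 92 Hz.

58 Hz, 62 Hz, 88 Hz, 92 Hz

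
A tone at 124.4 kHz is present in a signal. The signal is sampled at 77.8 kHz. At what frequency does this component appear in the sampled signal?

124.4 kHz mod fs = 46.6 kHz.
46.6 kHz > fs/2 = 38.9 kHz, folds to fs − 46.6 kHz = 31.2 kHz.

31.2 kHz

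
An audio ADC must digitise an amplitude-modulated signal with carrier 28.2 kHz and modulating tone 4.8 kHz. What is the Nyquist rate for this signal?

AM sidebands sit at fc ± fm = 23.4 kHz and 33 kHz.
Highest-frequency component: 33 kHz.
Nyquist rate = 2 × 33 kHz = 66 kHz.

66 kHz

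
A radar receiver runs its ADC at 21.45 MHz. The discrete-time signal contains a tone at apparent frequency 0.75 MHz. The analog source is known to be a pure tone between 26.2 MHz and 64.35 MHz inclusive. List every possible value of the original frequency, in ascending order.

42.15 MHz, 43.65 MHz, 63.6 MHz

Frequencies that alias to 0.75 MHz are k·fs ± 0.75 MHz for integer k ≥ 0.
k=0: 0.75 MHz.
k=1: 20.7 MHz, 22.2 MHz.
k=2: 42.15 MHz, 43.65 MHz.
k=3: 63.6 MHz, 65.1 MHz.
k=4: 85.05 MHz, 86.55 MHz.
Within [26.2 MHz, 64.35 MHz]: 42.15 MHz, 43.65 MHz, 63.6 MHz.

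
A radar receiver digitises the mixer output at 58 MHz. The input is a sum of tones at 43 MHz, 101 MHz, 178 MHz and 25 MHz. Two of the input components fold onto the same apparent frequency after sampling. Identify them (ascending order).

43 MHz, 101 MHz

fs/2 = 29 MHz.
43 MHz > fs/2 = 29 MHz, folds to fs − 43 MHz = 15 MHz.
101 MHz mod fs = 43 MHz.
43 MHz > fs/2 = 29 MHz, folds to fs − 43 MHz = 15 MHz.
178 MHz mod fs = 4 MHz.
4 MHz ≤ fs/2 = 29 MHz, appears at 4 MHz.
25 MHz ≤ fs/2 = 29 MHz, passes unchanged.
43 MHz and 101 MHz both map to 15 MHz.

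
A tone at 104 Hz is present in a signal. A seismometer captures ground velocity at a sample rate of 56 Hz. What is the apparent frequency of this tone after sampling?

8 Hz

104 Hz mod fs = 48 Hz.
48 Hz > fs/2 = 28 Hz, folds to fs − 48 Hz = 8 Hz.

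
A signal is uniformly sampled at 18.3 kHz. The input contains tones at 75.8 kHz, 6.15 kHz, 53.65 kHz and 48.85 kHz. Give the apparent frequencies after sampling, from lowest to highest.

1.25 kHz, 2.6 kHz, 6.05 kHz, 6.15 kHz

fs/2 = 9.15 kHz.
75.8 kHz mod fs = 2.6 kHz.
2.6 kHz ≤ fs/2 = 9.15 kHz, appears at 2.6 kHz.
6.15 kHz ≤ fs/2 = 9.15 kHz, passes unchanged.
53.65 kHz mod fs = 17.05 kHz.
17.05 kHz > fs/2 = 9.15 kHz, folds to fs − 17.05 kHz = 1.25 kHz.
48.85 kHz mod fs = 12.25 kHz.
12.25 kHz > fs/2 = 9.15 kHz, folds to fs − 12.25 kHz = 6.05 kHz.
Distinct values: {1.25 kHz, 2.6 kHz, 6.05 kHz, 6.15 kHz}.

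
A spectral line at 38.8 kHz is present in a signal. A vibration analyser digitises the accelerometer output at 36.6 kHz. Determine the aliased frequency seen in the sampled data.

2.2 kHz

38.8 kHz mod fs = 2.2 kHz.
2.2 kHz ≤ fs/2 = 18.3 kHz, appears at 2.2 kHz.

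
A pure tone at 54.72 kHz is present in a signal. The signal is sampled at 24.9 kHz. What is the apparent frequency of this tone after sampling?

54.72 kHz mod fs = 4.92 kHz.
4.92 kHz ≤ fs/2 = 12.45 kHz, appears at 4.92 kHz.

4.92 kHz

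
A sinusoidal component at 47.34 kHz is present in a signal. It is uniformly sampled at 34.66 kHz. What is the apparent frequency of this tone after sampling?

47.34 kHz mod fs = 12.68 kHz.
12.68 kHz ≤ fs/2 = 17.33 kHz, appears at 12.68 kHz.

12.68 kHz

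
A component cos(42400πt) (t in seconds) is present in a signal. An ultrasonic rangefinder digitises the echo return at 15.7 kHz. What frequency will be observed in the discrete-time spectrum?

ω = 42400π rad/s → f = ω/(2π) = 21200 Hz = 21.2 kHz.
21.2 kHz mod fs = 5.5 kHz.
5.5 kHz ≤ fs/2 = 7.85 kHz, appears at 5.5 kHz.

5.5 kHz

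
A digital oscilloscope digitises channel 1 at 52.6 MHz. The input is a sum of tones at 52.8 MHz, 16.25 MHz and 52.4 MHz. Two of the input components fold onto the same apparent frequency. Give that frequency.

0.2 MHz

fs/2 = 26.3 MHz.
52.8 MHz mod fs = 0.2 MHz.
0.2 MHz ≤ fs/2 = 26.3 MHz, appears at 0.2 MHz.
16.25 MHz ≤ fs/2 = 26.3 MHz, passes unchanged.
52.4 MHz > fs/2 = 26.3 MHz, folds to fs − 52.4 MHz = 0.2 MHz.
52.4 MHz and 52.8 MHz both map to 0.2 MHz.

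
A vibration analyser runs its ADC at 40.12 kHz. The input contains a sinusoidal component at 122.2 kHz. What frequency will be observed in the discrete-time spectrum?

122.2 kHz mod fs = 1.84 kHz.
1.84 kHz ≤ fs/2 = 20.06 kHz, appears at 1.84 kHz.

1.84 kHz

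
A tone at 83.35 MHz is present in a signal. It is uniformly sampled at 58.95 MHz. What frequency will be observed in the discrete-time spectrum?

24.4 MHz

83.35 MHz mod fs = 24.4 MHz.
24.4 MHz ≤ fs/2 = 29.475 MHz, appears at 24.4 MHz.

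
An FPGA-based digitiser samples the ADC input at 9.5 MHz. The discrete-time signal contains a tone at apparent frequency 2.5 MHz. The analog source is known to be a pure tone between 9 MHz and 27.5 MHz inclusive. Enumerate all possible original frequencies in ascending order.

Frequencies that alias to 2.5 MHz are k·fs ± 2.5 MHz for integer k ≥ 0.
k=0: 2.5 MHz.
k=1: 7 MHz, 12 MHz.
k=2: 16.5 MHz, 21.5 MHz.
k=3: 26 MHz, 31 MHz.
k=4: 35.5 MHz, 40.5 MHz.
Within [9 MHz, 27.5 MHz]: 12 MHz, 16.5 MHz, 21.5 MHz, 26 MHz.

12 MHz, 16.5 MHz, 21.5 MHz, 26 MHz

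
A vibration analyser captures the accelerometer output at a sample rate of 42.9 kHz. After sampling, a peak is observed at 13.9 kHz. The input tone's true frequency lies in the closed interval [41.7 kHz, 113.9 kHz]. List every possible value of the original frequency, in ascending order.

56.8 kHz, 71.9 kHz, 99.7 kHz

Frequencies that alias to 13.9 kHz are k·fs ± 13.9 kHz for integer k ≥ 0.
k=0: 13.9 kHz.
k=1: 29 kHz, 56.8 kHz.
k=2: 71.9 kHz, 99.7 kHz.
k=3: 114.8 kHz, 142.6 kHz.
Within [41.7 kHz, 113.9 kHz]: 56.8 kHz, 71.9 kHz, 99.7 kHz.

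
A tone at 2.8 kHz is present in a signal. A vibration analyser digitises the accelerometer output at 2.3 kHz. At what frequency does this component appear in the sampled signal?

2.8 kHz mod fs = 0.5 kHz.
0.5 kHz ≤ fs/2 = 1.15 kHz, appears at 0.5 kHz.

0.5 kHz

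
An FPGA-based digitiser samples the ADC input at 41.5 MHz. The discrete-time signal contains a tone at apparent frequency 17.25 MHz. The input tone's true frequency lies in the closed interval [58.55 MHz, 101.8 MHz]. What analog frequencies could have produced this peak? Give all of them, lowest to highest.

58.75 MHz, 65.75 MHz, 100.25 MHz

Frequencies that alias to 17.25 MHz are k·fs ± 17.25 MHz for integer k ≥ 0.
k=0: 17.25 MHz.
k=1: 24.25 MHz, 58.75 MHz.
k=2: 65.75 MHz, 100.25 MHz.
k=3: 107.25 MHz, 141.75 MHz.
Within [58.55 MHz, 101.8 MHz]: 58.75 MHz, 65.75 MHz, 100.25 MHz.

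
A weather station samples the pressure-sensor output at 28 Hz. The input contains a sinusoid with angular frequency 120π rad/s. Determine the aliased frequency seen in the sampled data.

4 Hz

ω = 120π rad/s → f = ω/(2π) = 60 Hz.
60 Hz mod fs = 4 Hz.
4 Hz ≤ fs/2 = 14 Hz, appears at 4 Hz.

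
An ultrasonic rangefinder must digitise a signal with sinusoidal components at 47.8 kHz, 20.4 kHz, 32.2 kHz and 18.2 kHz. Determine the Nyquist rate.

95.6 kHz

Highest-frequency component: 47.8 kHz.
Nyquist rate = 2 × 47.8 kHz = 95.6 kHz.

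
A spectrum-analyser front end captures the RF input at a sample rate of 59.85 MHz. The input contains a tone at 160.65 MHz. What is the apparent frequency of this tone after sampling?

160.65 MHz mod fs = 40.95 MHz.
40.95 MHz > fs/2 = 29.925 MHz, folds to fs − 40.95 MHz = 18.9 MHz.

18.9 MHz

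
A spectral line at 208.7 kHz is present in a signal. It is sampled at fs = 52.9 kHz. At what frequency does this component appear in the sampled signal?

2.9 kHz

208.7 kHz mod fs = 50 kHz.
50 kHz > fs/2 = 26.45 kHz, folds to fs − 50 kHz = 2.9 kHz.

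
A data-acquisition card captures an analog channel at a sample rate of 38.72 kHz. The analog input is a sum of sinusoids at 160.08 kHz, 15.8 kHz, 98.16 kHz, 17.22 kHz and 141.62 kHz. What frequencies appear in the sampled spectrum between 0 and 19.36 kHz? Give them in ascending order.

fs/2 = 19.36 kHz.
160.08 kHz mod fs = 5.2 kHz.
5.2 kHz ≤ fs/2 = 19.36 kHz, appears at 5.2 kHz.
15.8 kHz ≤ fs/2 = 19.36 kHz, passes unchanged.
98.16 kHz mod fs = 20.72 kHz.
20.72 kHz > fs/2 = 19.36 kHz, folds to fs − 20.72 kHz = 18 kHz.
17.22 kHz ≤ fs/2 = 19.36 kHz, passes unchanged.
141.62 kHz mod fs = 25.46 kHz.
25.46 kHz > fs/2 = 19.36 kHz, folds to fs − 25.46 kHz = 13.26 kHz.
Distinct values: {5.2 kHz, 13.26 kHz, 15.8 kHz, 17.22 kHz, 18 kHz}.

5.2 kHz, 13.26 kHz, 15.8 kHz, 17.22 kHz, 18 kHz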